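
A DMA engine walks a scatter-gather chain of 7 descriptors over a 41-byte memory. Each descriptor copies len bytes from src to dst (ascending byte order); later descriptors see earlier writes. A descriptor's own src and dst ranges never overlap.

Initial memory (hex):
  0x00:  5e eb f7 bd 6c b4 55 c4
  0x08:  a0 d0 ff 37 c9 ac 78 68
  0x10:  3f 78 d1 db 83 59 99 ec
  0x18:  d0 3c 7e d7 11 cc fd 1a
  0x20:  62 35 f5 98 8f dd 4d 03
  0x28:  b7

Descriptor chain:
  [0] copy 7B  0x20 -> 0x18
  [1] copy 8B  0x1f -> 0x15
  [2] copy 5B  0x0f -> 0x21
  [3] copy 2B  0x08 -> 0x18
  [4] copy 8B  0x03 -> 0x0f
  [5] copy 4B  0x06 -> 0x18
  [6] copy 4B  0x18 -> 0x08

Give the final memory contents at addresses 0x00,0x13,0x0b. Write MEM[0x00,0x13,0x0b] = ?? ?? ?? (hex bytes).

MEM[0x00,0x13,0x0b] = 5e c4 d0

#0 dst[0x18+7] := {0x62,0x35,0xf5,0x98,0x8f,0xdd,0x4d}
#1 dst[0x15+8] := {0x1a,0x62,0x35,0xf5,0x98,0x8f,0xdd,0x4d}
#2 dst[0x21+5] := {0x68,0x3f,0x78,0xd1,0xdb}
#3 dst[0x18+2] := {0xa0,0xd0}
#4 dst[0x0f+8] := {0xbd,0x6c,0xb4,0x55,0xc4,0xa0,0xd0,0xff}
#5 dst[0x18+4] := {0x55,0xc4,0xa0,0xd0}
#6 dst[0x08+4] := {0x55,0xc4,0xa0,0xd0}
query mem[0x00]=0x5e, mem[0x13]=0xc4, mem[0x0b]=0xd0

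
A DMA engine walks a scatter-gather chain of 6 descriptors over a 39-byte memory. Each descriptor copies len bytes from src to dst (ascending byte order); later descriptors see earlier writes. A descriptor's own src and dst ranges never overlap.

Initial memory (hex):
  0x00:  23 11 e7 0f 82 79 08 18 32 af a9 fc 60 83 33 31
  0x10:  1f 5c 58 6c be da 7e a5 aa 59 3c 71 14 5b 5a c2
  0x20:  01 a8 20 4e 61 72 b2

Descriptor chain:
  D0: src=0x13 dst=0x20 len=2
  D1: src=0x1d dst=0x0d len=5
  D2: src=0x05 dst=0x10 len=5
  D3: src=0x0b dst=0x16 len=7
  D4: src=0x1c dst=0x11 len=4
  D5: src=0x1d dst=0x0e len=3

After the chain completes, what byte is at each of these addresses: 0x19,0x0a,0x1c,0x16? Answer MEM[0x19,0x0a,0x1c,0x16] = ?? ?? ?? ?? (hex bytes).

MEM[0x19,0x0a,0x1c,0x16] = 5a a9 08 fc

[0] 0x13->0x20 len=2 : 6c be
[1] 0x1d->0x0d len=5 : 5b 5a c2 6c be
[2] 0x05->0x10 len=5 : 79 08 18 32 af
[3] 0x0b->0x16 len=7 : fc 60 5b 5a c2 79 08
[4] 0x1c->0x11 len=4 : 08 5b 5a c2
[5] 0x1d->0x0e len=3 : 5b 5a c2
query mem[0x19]=0x5a, mem[0x0a]=0xa9, mem[0x1c]=0x08, mem[0x16]=0xfc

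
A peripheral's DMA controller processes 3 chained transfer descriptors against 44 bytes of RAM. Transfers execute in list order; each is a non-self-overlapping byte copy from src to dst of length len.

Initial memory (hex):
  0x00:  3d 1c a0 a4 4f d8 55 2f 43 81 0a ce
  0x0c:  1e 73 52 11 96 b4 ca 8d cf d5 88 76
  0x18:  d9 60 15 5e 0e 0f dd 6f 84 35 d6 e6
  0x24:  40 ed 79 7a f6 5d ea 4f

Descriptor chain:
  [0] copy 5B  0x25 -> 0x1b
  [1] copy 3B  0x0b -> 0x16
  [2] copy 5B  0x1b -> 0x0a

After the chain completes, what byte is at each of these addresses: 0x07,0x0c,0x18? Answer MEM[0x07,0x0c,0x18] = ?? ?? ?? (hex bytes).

D0: mem[0x1b..0x1f] <- [ed 79 7a f6 5d]
D1: mem[0x16..0x18] <- [ce 1e 73]
D2: mem[0x0a..0x0e] <- [ed 79 7a f6 5d]
query mem[0x07]=0x2f, mem[0x0c]=0x7a, mem[0x18]=0x73

MEM[0x07,0x0c,0x18] = 2f 7a 73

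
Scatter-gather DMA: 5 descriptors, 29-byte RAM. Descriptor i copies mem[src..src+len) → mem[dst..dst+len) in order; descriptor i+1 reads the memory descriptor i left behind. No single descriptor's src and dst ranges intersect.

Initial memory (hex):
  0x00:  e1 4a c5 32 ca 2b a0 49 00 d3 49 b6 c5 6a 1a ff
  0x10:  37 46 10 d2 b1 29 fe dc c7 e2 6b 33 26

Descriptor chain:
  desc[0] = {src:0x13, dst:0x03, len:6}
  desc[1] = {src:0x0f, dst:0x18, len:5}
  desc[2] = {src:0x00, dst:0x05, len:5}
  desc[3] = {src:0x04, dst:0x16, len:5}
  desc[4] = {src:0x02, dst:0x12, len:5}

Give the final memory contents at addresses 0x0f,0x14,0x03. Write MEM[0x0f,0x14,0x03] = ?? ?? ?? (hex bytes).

MEM[0x0f,0x14,0x03] = ff b1 d2

#0 dst[0x03+6] := {0xd2,0xb1,0x29,0xfe,0xdc,0xc7}
#1 dst[0x18+5] := {0xff,0x37,0x46,0x10,0xd2}
#2 dst[0x05+5] := {0xe1,0x4a,0xc5,0xd2,0xb1}
#3 dst[0x16+5] := {0xb1,0xe1,0x4a,0xc5,0xd2}
#4 dst[0x12+5] := {0xc5,0xd2,0xb1,0xe1,0x4a}
query mem[0x0f]=0xff, mem[0x14]=0xb1, mem[0x03]=0xd2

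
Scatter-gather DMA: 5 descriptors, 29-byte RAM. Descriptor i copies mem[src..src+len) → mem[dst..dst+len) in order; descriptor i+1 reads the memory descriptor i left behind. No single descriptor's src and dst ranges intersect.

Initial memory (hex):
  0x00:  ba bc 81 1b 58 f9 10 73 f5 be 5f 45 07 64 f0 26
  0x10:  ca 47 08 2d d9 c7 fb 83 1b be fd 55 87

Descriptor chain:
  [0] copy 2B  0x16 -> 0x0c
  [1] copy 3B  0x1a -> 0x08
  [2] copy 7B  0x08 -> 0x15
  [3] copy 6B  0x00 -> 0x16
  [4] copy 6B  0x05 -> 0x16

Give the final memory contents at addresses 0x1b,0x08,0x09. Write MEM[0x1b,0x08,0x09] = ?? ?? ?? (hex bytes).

MEM[0x1b,0x08,0x09] = 87 fd 55

#0 dst[0x0c+2] := {0xfb,0x83}
#1 dst[0x08+3] := {0xfd,0x55,0x87}
#2 dst[0x15+7] := {0xfd,0x55,0x87,0x45,0xfb,0x83,0xf0}
#3 dst[0x16+6] := {0xba,0xbc,0x81,0x1b,0x58,0xf9}
#4 dst[0x16+6] := {0xf9,0x10,0x73,0xfd,0x55,0x87}
query mem[0x1b]=0x87, mem[0x08]=0xfd, mem[0x09]=0x55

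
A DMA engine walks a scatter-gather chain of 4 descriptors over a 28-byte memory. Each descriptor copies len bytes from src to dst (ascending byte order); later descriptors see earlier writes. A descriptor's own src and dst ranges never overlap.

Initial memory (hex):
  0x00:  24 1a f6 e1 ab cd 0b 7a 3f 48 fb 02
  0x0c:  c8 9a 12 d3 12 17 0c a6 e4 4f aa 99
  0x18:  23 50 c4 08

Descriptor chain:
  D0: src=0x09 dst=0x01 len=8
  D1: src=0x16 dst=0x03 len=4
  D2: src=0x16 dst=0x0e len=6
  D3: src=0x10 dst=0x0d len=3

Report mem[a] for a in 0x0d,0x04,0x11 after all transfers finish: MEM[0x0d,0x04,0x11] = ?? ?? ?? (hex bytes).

MEM[0x0d,0x04,0x11] = 23 99 50

#0 dst[0x01+8] := {0x48,0xfb,0x02,0xc8,0x9a,0x12,0xd3,0x12}
#1 dst[0x03+4] := {0xaa,0x99,0x23,0x50}
#2 dst[0x0e+6] := {0xaa,0x99,0x23,0x50,0xc4,0x08}
#3 dst[0x0d+3] := {0x23,0x50,0xc4}
query mem[0x0d]=0x23, mem[0x04]=0x99, mem[0x11]=0x50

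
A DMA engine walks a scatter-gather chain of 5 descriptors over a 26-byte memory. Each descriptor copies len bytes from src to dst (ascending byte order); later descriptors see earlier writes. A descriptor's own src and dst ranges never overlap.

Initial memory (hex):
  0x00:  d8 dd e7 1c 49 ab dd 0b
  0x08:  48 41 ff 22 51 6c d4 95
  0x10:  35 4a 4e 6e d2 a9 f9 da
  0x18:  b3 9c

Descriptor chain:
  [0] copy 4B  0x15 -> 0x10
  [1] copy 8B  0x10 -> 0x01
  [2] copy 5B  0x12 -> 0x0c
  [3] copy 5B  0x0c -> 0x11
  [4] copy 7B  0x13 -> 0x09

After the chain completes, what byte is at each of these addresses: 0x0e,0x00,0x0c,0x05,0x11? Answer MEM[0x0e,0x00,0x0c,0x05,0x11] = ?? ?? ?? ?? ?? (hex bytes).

MEM[0x0e,0x00,0x0c,0x05,0x11] = b3 d8 f9 d2 da

#0 dst[0x10+4] := {0xa9,0xf9,0xda,0xb3}
#1 dst[0x01+8] := {0xa9,0xf9,0xda,0xb3,0xd2,0xa9,0xf9,0xda}
#2 dst[0x0c+5] := {0xda,0xb3,0xd2,0xa9,0xf9}
#3 dst[0x11+5] := {0xda,0xb3,0xd2,0xa9,0xf9}
#4 dst[0x09+7] := {0xd2,0xa9,0xf9,0xf9,0xda,0xb3,0x9c}
query mem[0x0e]=0xb3, mem[0x00]=0xd8, mem[0x0c]=0xf9, mem[0x05]=0xd2, mem[0x11]=0xda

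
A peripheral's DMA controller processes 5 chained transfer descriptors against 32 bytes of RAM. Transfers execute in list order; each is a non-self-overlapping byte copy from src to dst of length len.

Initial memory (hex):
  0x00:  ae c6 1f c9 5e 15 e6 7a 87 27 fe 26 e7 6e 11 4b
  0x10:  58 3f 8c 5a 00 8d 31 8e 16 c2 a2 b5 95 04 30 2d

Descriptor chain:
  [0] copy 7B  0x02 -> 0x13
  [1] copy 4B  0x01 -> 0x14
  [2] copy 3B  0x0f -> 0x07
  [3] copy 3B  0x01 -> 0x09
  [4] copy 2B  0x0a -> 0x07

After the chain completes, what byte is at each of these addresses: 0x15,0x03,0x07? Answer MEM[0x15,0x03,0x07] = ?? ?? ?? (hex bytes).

D0: mem[0x13..0x19] <- [1f c9 5e 15 e6 7a 87]
D1: mem[0x14..0x17] <- [c6 1f c9 5e]
D2: mem[0x07..0x09] <- [4b 58 3f]
D3: mem[0x09..0x0b] <- [c6 1f c9]
D4: mem[0x07..0x08] <- [1f c9]
query mem[0x15]=0x1f, mem[0x03]=0xc9, mem[0x07]=0x1f

MEM[0x15,0x03,0x07] = 1f c9 1f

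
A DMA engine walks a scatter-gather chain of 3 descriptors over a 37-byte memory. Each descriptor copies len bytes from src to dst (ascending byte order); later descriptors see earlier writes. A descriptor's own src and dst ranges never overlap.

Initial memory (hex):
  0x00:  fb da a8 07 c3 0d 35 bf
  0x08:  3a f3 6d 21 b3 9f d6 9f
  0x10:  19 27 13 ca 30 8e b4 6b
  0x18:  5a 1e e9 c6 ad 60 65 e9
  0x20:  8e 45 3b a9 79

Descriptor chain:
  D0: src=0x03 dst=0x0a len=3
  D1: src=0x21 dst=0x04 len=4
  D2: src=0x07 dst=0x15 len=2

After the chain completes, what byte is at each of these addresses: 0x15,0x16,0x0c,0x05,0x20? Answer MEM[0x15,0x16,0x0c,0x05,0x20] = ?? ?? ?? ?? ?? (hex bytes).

#0 dst[0x0a+3] := {0x07,0xc3,0x0d}
#1 dst[0x04+4] := {0x45,0x3b,0xa9,0x79}
#2 dst[0x15+2] := {0x79,0x3a}
query mem[0x15]=0x79, mem[0x16]=0x3a, mem[0x0c]=0x0d, mem[0x05]=0x3b, mem[0x20]=0x8e

MEM[0x15,0x16,0x0c,0x05,0x20] = 79 3a 0d 3b 8e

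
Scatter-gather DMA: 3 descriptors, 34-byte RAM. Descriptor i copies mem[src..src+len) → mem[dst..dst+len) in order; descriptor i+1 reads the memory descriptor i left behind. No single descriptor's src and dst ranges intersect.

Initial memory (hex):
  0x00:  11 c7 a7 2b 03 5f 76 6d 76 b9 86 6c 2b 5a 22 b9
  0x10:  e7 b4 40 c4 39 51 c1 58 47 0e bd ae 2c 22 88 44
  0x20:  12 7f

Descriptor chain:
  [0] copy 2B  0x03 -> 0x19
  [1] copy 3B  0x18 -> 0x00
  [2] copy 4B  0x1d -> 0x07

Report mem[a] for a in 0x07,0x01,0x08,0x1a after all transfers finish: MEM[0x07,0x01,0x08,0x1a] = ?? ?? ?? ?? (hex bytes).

  after D0: wrote 2B at 0x19 = 2b03
  after D1: wrote 3B at 0x00 = 472b03
  after D2: wrote 4B at 0x07 = 22884412
query mem[0x07]=0x22, mem[0x01]=0x2b, mem[0x08]=0x88, mem[0x1a]=0x03

MEM[0x07,0x01,0x08,0x1a] = 22 2b 88 03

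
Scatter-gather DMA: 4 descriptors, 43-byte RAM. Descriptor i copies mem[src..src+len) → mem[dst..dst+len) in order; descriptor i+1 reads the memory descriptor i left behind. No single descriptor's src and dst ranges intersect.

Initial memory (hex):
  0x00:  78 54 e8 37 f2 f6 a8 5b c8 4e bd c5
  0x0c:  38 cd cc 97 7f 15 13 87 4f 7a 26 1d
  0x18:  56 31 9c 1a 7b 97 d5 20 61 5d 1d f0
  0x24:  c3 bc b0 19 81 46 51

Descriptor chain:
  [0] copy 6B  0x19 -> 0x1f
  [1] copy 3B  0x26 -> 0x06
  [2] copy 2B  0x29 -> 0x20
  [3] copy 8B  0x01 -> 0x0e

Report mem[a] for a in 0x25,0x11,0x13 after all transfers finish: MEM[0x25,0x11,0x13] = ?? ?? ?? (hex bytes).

MEM[0x25,0x11,0x13] = bc f2 b0

[0] 0x19->0x1f len=6 : 31 9c 1a 7b 97 d5
[1] 0x26->0x06 len=3 : b0 19 81
[2] 0x29->0x20 len=2 : 46 51
[3] 0x01->0x0e len=8 : 54 e8 37 f2 f6 b0 19 81
query mem[0x25]=0xbc, mem[0x11]=0xf2, mem[0x13]=0xb0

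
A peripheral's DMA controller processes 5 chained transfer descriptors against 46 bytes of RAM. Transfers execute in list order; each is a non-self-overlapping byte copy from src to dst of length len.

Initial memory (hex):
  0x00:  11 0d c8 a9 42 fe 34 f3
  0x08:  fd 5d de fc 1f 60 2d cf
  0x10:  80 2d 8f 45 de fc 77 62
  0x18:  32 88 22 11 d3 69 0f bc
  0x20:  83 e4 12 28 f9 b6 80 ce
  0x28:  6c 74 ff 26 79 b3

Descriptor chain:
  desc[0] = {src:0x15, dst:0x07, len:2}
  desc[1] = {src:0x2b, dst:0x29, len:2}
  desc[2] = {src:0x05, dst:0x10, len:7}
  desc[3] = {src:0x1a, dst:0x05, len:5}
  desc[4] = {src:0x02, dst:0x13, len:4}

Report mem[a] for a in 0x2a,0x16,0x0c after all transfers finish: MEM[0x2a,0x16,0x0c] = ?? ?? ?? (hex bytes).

MEM[0x2a,0x16,0x0c] = 79 22 1f

D0: mem[0x07..0x08] <- [fc 77]
D1: mem[0x29..0x2a] <- [26 79]
D2: mem[0x10..0x16] <- [fe 34 fc 77 5d de fc]
D3: mem[0x05..0x09] <- [22 11 d3 69 0f]
D4: mem[0x13..0x16] <- [c8 a9 42 22]
query mem[0x2a]=0x79, mem[0x16]=0x22, mem[0x0c]=0x1f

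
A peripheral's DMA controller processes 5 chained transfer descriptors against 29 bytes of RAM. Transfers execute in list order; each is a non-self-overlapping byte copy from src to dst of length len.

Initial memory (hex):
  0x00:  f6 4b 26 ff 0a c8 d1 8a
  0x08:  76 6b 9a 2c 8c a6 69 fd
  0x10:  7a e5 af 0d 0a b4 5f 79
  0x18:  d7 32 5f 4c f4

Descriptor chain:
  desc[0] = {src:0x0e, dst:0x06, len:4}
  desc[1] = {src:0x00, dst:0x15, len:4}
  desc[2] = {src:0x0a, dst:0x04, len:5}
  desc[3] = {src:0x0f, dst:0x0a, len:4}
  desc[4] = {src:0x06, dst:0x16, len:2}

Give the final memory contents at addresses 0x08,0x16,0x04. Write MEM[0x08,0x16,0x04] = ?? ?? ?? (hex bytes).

MEM[0x08,0x16,0x04] = 69 8c 9a

[0] 0x0e->0x06 len=4 : 69 fd 7a e5
[1] 0x00->0x15 len=4 : f6 4b 26 ff
[2] 0x0a->0x04 len=5 : 9a 2c 8c a6 69
[3] 0x0f->0x0a len=4 : fd 7a e5 af
[4] 0x06->0x16 len=2 : 8c a6
query mem[0x08]=0x69, mem[0x16]=0x8c, mem[0x04]=0x9a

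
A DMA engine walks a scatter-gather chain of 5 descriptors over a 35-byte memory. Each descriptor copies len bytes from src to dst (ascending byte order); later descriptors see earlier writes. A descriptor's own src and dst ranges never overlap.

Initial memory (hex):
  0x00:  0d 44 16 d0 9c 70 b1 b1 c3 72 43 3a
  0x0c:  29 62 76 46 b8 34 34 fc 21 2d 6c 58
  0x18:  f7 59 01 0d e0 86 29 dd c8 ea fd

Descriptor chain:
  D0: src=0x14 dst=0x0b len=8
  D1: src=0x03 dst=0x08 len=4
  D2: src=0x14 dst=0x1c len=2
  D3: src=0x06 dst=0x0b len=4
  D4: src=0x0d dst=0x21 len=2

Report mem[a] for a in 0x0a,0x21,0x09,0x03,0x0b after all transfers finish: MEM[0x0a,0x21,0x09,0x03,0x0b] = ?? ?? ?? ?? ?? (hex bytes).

MEM[0x0a,0x21,0x09,0x03,0x0b] = 70 d0 9c d0 b1

#0 dst[0x0b+8] := {0x21,0x2d,0x6c,0x58,0xf7,0x59,0x01,0x0d}
#1 dst[0x08+4] := {0xd0,0x9c,0x70,0xb1}
#2 dst[0x1c+2] := {0x21,0x2d}
#3 dst[0x0b+4] := {0xb1,0xb1,0xd0,0x9c}
#4 dst[0x21+2] := {0xd0,0x9c}
query mem[0x0a]=0x70, mem[0x21]=0xd0, mem[0x09]=0x9c, mem[0x03]=0xd0, mem[0x0b]=0xb1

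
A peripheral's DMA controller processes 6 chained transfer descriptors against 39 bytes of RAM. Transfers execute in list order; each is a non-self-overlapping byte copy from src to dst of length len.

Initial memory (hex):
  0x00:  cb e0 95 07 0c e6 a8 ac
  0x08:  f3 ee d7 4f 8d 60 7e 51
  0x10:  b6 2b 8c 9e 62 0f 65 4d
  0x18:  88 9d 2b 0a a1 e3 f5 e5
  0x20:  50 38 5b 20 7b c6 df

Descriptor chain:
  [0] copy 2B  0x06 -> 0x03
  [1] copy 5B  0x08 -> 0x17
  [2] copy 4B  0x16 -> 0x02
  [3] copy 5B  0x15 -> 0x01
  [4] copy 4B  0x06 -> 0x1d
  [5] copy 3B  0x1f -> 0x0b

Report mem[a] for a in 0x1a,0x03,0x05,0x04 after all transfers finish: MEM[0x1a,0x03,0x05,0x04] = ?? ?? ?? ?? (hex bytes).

MEM[0x1a,0x03,0x05,0x04] = 4f f3 d7 ee

#0 dst[0x03+2] := {0xa8,0xac}
#1 dst[0x17+5] := {0xf3,0xee,0xd7,0x4f,0x8d}
#2 dst[0x02+4] := {0x65,0xf3,0xee,0xd7}
#3 dst[0x01+5] := {0x0f,0x65,0xf3,0xee,0xd7}
#4 dst[0x1d+4] := {0xa8,0xac,0xf3,0xee}
#5 dst[0x0b+3] := {0xf3,0xee,0x38}
query mem[0x1a]=0x4f, mem[0x03]=0xf3, mem[0x05]=0xd7, mem[0x04]=0xee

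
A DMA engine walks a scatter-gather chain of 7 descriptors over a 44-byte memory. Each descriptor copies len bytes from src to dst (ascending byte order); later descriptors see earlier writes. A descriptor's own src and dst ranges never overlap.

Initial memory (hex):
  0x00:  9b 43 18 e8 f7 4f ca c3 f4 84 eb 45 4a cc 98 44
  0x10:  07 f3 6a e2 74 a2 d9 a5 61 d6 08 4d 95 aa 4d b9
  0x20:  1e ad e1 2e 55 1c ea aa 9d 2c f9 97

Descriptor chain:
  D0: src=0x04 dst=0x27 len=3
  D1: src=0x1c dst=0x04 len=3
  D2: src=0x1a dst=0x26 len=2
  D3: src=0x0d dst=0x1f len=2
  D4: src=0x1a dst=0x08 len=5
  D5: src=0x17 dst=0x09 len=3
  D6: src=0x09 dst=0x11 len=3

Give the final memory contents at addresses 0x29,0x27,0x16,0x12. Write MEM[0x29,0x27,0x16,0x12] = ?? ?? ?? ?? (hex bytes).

[0] 0x04->0x27 len=3 : f7 4f ca
[1] 0x1c->0x04 len=3 : 95 aa 4d
[2] 0x1a->0x26 len=2 : 08 4d
[3] 0x0d->0x1f len=2 : cc 98
[4] 0x1a->0x08 len=5 : 08 4d 95 aa 4d
[5] 0x17->0x09 len=3 : a5 61 d6
[6] 0x09->0x11 len=3 : a5 61 d6
query mem[0x29]=0xca, mem[0x27]=0x4d, mem[0x16]=0xd9, mem[0x12]=0x61

MEM[0x29,0x27,0x16,0x12] = ca 4d d9 61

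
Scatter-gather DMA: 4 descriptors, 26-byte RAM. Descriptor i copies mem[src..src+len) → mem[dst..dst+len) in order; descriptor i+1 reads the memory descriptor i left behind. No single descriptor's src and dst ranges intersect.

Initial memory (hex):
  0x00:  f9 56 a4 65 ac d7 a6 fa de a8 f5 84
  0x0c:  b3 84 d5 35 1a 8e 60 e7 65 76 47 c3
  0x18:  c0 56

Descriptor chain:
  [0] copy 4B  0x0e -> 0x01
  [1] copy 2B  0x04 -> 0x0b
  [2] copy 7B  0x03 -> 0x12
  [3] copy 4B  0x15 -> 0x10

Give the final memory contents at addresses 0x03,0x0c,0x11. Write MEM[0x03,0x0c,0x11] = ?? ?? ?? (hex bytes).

#0 dst[0x01+4] := {0xd5,0x35,0x1a,0x8e}
#1 dst[0x0b+2] := {0x8e,0xd7}
#2 dst[0x12+7] := {0x1a,0x8e,0xd7,0xa6,0xfa,0xde,0xa8}
#3 dst[0x10+4] := {0xa6,0xfa,0xde,0xa8}
query mem[0x03]=0x1a, mem[0x0c]=0xd7, mem[0x11]=0xfa

MEM[0x03,0x0c,0x11] = 1a d7 fa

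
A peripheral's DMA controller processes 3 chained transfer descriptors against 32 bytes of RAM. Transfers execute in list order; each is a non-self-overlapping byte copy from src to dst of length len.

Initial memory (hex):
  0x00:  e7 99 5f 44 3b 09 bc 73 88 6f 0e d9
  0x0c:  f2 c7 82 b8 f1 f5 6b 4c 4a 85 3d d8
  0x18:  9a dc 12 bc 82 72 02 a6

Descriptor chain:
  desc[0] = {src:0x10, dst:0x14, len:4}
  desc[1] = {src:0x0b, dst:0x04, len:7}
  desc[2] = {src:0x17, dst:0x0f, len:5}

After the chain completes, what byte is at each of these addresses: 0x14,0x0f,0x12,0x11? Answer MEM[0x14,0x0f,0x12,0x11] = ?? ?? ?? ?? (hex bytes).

MEM[0x14,0x0f,0x12,0x11] = f1 4c 12 dc

#0 dst[0x14+4] := {0xf1,0xf5,0x6b,0x4c}
#1 dst[0x04+7] := {0xd9,0xf2,0xc7,0x82,0xb8,0xf1,0xf5}
#2 dst[0x0f+5] := {0x4c,0x9a,0xdc,0x12,0xbc}
query mem[0x14]=0xf1, mem[0x0f]=0x4c, mem[0x12]=0x12, mem[0x11]=0xdc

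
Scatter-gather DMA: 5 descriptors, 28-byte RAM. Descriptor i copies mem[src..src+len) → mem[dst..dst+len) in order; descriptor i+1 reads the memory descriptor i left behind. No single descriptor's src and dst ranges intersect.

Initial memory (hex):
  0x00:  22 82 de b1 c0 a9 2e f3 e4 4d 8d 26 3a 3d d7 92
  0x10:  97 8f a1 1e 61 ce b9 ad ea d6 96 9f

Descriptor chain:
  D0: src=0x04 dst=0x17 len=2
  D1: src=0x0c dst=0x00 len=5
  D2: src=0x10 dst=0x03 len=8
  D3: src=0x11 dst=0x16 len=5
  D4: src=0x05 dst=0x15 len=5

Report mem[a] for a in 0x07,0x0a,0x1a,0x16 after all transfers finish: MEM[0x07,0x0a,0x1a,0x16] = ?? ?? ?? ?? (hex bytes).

#0 dst[0x17+2] := {0xc0,0xa9}
#1 dst[0x00+5] := {0x3a,0x3d,0xd7,0x92,0x97}
#2 dst[0x03+8] := {0x97,0x8f,0xa1,0x1e,0x61,0xce,0xb9,0xc0}
#3 dst[0x16+5] := {0x8f,0xa1,0x1e,0x61,0xce}
#4 dst[0x15+5] := {0xa1,0x1e,0x61,0xce,0xb9}
query mem[0x07]=0x61, mem[0x0a]=0xc0, mem[0x1a]=0xce, mem[0x16]=0x1e

MEM[0x07,0x0a,0x1a,0x16] = 61 c0 ce 1e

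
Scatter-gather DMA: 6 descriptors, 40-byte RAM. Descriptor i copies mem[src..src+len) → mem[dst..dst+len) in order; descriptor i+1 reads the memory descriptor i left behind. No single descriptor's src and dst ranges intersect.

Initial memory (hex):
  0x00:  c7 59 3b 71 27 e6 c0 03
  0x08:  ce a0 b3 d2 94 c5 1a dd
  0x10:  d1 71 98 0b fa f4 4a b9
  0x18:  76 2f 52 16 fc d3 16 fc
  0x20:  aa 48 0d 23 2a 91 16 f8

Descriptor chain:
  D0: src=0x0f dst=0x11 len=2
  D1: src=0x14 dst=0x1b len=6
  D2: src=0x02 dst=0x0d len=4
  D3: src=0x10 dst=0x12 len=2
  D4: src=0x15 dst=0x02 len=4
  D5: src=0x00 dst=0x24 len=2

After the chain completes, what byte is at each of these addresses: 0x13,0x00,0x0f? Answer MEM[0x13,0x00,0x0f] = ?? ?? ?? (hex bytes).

MEM[0x13,0x00,0x0f] = dd c7 27

[0] 0x0f->0x11 len=2 : dd d1
[1] 0x14->0x1b len=6 : fa f4 4a b9 76 2f
[2] 0x02->0x0d len=4 : 3b 71 27 e6
[3] 0x10->0x12 len=2 : e6 dd
[4] 0x15->0x02 len=4 : f4 4a b9 76
[5] 0x00->0x24 len=2 : c7 59
query mem[0x13]=0xdd, mem[0x00]=0xc7, mem[0x0f]=0x27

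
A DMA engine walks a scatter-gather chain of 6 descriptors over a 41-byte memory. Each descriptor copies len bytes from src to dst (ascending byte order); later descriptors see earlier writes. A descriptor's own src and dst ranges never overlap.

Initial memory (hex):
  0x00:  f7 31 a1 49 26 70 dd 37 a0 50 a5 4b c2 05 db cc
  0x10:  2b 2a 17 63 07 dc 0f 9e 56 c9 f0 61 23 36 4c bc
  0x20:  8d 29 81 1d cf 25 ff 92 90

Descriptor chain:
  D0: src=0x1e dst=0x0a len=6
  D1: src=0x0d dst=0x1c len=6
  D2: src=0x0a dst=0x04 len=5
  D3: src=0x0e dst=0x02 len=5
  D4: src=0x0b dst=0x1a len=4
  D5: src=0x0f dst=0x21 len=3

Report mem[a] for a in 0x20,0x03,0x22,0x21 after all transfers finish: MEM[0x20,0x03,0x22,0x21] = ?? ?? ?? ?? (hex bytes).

D0: mem[0x0a..0x0f] <- [4c bc 8d 29 81 1d]
D1: mem[0x1c..0x21] <- [29 81 1d 2b 2a 17]
D2: mem[0x04..0x08] <- [4c bc 8d 29 81]
D3: mem[0x02..0x06] <- [81 1d 2b 2a 17]
D4: mem[0x1a..0x1d] <- [bc 8d 29 81]
D5: mem[0x21..0x23] <- [1d 2b 2a]
query mem[0x20]=0x2a, mem[0x03]=0x1d, mem[0x22]=0x2b, mem[0x21]=0x1d

MEM[0x20,0x03,0x22,0x21] = 2a 1d 2b 1d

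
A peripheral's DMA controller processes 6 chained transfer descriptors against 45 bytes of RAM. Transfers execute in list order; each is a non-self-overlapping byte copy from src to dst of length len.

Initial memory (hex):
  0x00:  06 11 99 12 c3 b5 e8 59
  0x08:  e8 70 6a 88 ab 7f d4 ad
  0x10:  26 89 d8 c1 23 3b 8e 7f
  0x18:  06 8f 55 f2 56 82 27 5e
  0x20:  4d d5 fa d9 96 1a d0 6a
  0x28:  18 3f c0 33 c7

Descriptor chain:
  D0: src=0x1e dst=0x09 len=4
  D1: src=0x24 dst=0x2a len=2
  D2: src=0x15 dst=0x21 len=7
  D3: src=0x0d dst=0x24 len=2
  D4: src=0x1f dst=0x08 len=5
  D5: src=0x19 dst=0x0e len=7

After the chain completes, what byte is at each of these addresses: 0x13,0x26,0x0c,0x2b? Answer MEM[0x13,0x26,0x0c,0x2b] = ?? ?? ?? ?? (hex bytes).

MEM[0x13,0x26,0x0c,0x2b] = 27 55 7f 1a

  after D0: wrote 4B at 0x09 = 275e4dd5
  after D1: wrote 2B at 0x2a = 961a
  after D2: wrote 7B at 0x21 = 3b8e7f068f55f2
  after D3: wrote 2B at 0x24 = 7fd4
  after D4: wrote 5B at 0x08 = 5e4d3b8e7f
  after D5: wrote 7B at 0x0e = 8f55f25682275e
query mem[0x13]=0x27, mem[0x26]=0x55, mem[0x0c]=0x7f, mem[0x2b]=0x1a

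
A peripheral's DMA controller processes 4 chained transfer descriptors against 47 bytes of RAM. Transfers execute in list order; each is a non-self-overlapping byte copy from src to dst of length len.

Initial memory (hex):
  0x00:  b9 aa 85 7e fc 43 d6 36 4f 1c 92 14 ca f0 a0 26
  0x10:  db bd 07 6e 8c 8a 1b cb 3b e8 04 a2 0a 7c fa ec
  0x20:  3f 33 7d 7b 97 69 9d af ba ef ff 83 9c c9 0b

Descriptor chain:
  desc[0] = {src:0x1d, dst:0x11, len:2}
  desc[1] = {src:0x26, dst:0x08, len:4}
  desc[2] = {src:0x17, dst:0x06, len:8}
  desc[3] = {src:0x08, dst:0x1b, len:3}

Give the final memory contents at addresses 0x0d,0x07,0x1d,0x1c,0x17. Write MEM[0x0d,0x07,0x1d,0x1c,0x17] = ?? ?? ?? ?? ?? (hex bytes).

#0 dst[0x11+2] := {0x7c,0xfa}
#1 dst[0x08+4] := {0x9d,0xaf,0xba,0xef}
#2 dst[0x06+8] := {0xcb,0x3b,0xe8,0x04,0xa2,0x0a,0x7c,0xfa}
#3 dst[0x1b+3] := {0xe8,0x04,0xa2}
query mem[0x0d]=0xfa, mem[0x07]=0x3b, mem[0x1d]=0xa2, mem[0x1c]=0x04, mem[0x17]=0xcb

MEM[0x0d,0x07,0x1d,0x1c,0x17] = fa 3b a2 04 cb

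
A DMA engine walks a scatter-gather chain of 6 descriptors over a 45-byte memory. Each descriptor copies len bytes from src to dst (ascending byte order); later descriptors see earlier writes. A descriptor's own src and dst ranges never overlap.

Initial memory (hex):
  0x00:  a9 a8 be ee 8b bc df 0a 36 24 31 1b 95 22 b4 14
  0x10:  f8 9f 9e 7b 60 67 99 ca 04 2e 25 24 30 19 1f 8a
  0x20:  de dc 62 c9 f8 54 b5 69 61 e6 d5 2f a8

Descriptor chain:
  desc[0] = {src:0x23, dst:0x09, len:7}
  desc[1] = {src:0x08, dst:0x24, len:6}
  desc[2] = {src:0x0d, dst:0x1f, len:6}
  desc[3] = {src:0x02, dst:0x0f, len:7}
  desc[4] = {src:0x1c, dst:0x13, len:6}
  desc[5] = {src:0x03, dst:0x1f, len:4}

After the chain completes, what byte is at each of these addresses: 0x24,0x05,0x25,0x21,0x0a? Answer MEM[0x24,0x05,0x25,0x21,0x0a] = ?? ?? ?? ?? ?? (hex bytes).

MEM[0x24,0x05,0x25,0x21,0x0a] = 9e bc c9 bc f8

D0: mem[0x09..0x0f] <- [c9 f8 54 b5 69 61 e6]
D1: mem[0x24..0x29] <- [36 c9 f8 54 b5 69]
D2: mem[0x1f..0x24] <- [69 61 e6 f8 9f 9e]
D3: mem[0x0f..0x15] <- [be ee 8b bc df 0a 36]
D4: mem[0x13..0x18] <- [30 19 1f 69 61 e6]
D5: mem[0x1f..0x22] <- [ee 8b bc df]
query mem[0x24]=0x9e, mem[0x05]=0xbc, mem[0x25]=0xc9, mem[0x21]=0xbc, mem[0x0a]=0xf8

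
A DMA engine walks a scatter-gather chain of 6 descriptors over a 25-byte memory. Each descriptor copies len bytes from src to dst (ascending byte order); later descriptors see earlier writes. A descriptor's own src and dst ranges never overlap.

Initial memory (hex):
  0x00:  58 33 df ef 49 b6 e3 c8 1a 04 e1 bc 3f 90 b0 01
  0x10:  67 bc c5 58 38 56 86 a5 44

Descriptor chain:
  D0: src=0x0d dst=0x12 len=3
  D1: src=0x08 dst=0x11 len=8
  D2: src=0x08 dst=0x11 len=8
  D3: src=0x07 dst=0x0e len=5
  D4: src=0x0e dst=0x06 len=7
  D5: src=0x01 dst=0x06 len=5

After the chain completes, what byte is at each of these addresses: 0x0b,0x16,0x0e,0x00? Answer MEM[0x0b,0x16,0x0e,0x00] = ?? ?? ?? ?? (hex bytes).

MEM[0x0b,0x16,0x0e,0x00] = e1 90 c8 58

D0: mem[0x12..0x14] <- [90 b0 01]
D1: mem[0x11..0x18] <- [1a 04 e1 bc 3f 90 b0 01]
D2: mem[0x11..0x18] <- [1a 04 e1 bc 3f 90 b0 01]
D3: mem[0x0e..0x12] <- [c8 1a 04 e1 bc]
D4: mem[0x06..0x0c] <- [c8 1a 04 e1 bc e1 bc]
D5: mem[0x06..0x0a] <- [33 df ef 49 b6]
query mem[0x0b]=0xe1, mem[0x16]=0x90, mem[0x0e]=0xc8, mem[0x00]=0x58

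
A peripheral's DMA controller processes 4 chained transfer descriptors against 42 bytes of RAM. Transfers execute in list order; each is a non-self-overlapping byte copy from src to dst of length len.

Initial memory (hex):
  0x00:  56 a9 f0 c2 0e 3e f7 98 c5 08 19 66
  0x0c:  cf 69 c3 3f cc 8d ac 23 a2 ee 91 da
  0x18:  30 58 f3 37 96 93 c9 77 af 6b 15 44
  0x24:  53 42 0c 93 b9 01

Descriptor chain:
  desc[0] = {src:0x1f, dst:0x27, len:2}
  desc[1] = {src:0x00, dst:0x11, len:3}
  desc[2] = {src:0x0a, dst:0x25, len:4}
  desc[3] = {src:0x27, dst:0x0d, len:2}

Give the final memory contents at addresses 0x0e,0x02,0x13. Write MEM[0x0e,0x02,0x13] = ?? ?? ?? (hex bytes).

[0] 0x1f->0x27 len=2 : 77 af
[1] 0x00->0x11 len=3 : 56 a9 f0
[2] 0x0a->0x25 len=4 : 19 66 cf 69
[3] 0x27->0x0d len=2 : cf 69
query mem[0x0e]=0x69, mem[0x02]=0xf0, mem[0x13]=0xf0

MEM[0x0e,0x02,0x13] = 69 f0 f0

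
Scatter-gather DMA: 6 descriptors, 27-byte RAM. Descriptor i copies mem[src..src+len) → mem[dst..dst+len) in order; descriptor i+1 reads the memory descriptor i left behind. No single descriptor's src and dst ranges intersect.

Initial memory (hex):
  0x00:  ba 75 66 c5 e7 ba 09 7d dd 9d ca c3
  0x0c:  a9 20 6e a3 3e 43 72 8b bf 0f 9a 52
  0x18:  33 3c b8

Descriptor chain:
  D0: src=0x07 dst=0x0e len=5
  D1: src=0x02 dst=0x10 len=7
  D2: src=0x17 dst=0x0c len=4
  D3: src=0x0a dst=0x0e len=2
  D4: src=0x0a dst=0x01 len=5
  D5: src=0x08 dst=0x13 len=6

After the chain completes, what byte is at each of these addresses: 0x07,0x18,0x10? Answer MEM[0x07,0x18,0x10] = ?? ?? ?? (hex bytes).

MEM[0x07,0x18,0x10] = 7d 33 66

#0 dst[0x0e+5] := {0x7d,0xdd,0x9d,0xca,0xc3}
#1 dst[0x10+7] := {0x66,0xc5,0xe7,0xba,0x09,0x7d,0xdd}
#2 dst[0x0c+4] := {0x52,0x33,0x3c,0xb8}
#3 dst[0x0e+2] := {0xca,0xc3}
#4 dst[0x01+5] := {0xca,0xc3,0x52,0x33,0xca}
#5 dst[0x13+6] := {0xdd,0x9d,0xca,0xc3,0x52,0x33}
query mem[0x07]=0x7d, mem[0x18]=0x33, mem[0x10]=0x66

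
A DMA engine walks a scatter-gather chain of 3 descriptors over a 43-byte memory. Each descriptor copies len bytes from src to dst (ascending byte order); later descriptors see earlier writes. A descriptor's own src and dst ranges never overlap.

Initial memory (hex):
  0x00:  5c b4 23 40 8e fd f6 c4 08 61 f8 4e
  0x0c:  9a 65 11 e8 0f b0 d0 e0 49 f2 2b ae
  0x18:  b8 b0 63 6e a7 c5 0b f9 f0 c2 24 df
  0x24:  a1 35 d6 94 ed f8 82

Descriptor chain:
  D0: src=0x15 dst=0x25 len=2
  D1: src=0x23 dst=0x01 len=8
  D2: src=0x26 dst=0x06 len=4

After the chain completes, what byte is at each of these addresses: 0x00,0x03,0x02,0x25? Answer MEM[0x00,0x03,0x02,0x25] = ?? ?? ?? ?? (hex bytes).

[0] 0x15->0x25 len=2 : f2 2b
[1] 0x23->0x01 len=8 : df a1 f2 2b 94 ed f8 82
[2] 0x26->0x06 len=4 : 2b 94 ed f8
query mem[0x00]=0x5c, mem[0x03]=0xf2, mem[0x02]=0xa1, mem[0x25]=0xf2

MEM[0x00,0x03,0x02,0x25] = 5c f2 a1 f2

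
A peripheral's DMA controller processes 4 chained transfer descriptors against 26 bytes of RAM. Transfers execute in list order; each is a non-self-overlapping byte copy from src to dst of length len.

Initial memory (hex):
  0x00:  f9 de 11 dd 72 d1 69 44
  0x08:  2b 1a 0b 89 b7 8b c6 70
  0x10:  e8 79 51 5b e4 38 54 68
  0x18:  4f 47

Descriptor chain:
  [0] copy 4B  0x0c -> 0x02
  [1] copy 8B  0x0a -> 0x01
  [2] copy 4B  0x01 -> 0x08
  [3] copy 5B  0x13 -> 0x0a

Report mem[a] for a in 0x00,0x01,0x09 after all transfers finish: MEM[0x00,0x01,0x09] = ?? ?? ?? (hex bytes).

D0: mem[0x02..0x05] <- [b7 8b c6 70]
D1: mem[0x01..0x08] <- [0b 89 b7 8b c6 70 e8 79]
D2: mem[0x08..0x0b] <- [0b 89 b7 8b]
D3: mem[0x0a..0x0e] <- [5b e4 38 54 68]
query mem[0x00]=0xf9, mem[0x01]=0x0b, mem[0x09]=0x89

MEM[0x00,0x01,0x09] = f9 0b 89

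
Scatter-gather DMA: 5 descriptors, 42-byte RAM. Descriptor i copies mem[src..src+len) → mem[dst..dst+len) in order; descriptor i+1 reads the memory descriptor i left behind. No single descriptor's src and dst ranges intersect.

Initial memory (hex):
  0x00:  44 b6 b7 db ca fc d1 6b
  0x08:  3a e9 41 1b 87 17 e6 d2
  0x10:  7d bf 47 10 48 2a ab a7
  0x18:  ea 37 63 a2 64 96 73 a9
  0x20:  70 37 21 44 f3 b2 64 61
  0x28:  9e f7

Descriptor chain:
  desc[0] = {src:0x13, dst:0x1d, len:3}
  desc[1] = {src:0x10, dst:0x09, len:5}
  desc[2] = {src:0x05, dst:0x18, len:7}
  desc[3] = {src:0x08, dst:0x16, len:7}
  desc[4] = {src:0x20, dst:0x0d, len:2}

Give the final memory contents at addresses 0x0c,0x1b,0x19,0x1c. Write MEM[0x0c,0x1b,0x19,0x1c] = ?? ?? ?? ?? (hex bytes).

MEM[0x0c,0x1b,0x19,0x1c] = 10 48 47 e6

  after D0: wrote 3B at 0x1d = 10482a
  after D1: wrote 5B at 0x09 = 7dbf471048
  after D2: wrote 7B at 0x18 = fcd16b3a7dbf47
  after D3: wrote 7B at 0x16 = 3a7dbf471048e6
  after D4: wrote 2B at 0x0d = 7037
query mem[0x0c]=0x10, mem[0x1b]=0x48, mem[0x19]=0x47, mem[0x1c]=0xe6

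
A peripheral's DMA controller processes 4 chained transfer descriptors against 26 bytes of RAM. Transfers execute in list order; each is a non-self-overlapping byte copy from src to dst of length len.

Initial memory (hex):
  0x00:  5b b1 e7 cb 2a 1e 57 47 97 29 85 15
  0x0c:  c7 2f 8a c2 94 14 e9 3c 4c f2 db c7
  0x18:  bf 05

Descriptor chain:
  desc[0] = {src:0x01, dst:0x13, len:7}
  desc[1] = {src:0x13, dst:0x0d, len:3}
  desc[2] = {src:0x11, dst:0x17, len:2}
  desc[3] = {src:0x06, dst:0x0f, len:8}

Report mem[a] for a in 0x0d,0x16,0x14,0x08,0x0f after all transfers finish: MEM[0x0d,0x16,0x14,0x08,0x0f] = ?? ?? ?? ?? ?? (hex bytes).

  after D0: wrote 7B at 0x13 = b1e7cb2a1e5747
  after D1: wrote 3B at 0x0d = b1e7cb
  after D2: wrote 2B at 0x17 = 14e9
  after D3: wrote 8B at 0x0f = 574797298515c7b1
query mem[0x0d]=0xb1, mem[0x16]=0xb1, mem[0x14]=0x15, mem[0x08]=0x97, mem[0x0f]=0x57

MEM[0x0d,0x16,0x14,0x08,0x0f] = b1 b1 15 97 57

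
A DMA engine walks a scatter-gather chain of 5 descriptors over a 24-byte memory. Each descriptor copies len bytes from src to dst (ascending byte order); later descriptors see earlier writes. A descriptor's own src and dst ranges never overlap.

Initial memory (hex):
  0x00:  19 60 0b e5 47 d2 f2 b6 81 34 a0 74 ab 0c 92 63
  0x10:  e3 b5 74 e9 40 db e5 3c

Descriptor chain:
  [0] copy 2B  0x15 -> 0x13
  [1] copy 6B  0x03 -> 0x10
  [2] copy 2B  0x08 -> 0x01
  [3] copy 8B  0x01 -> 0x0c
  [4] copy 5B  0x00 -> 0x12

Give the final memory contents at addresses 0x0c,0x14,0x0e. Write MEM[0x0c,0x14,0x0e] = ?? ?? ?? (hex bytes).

#0 dst[0x13+2] := {0xdb,0xe5}
#1 dst[0x10+6] := {0xe5,0x47,0xd2,0xf2,0xb6,0x81}
#2 dst[0x01+2] := {0x81,0x34}
#3 dst[0x0c+8] := {0x81,0x34,0xe5,0x47,0xd2,0xf2,0xb6,0x81}
#4 dst[0x12+5] := {0x19,0x81,0x34,0xe5,0x47}
query mem[0x0c]=0x81, mem[0x14]=0x34, mem[0x0e]=0xe5

MEM[0x0c,0x14,0x0e] = 81 34 e5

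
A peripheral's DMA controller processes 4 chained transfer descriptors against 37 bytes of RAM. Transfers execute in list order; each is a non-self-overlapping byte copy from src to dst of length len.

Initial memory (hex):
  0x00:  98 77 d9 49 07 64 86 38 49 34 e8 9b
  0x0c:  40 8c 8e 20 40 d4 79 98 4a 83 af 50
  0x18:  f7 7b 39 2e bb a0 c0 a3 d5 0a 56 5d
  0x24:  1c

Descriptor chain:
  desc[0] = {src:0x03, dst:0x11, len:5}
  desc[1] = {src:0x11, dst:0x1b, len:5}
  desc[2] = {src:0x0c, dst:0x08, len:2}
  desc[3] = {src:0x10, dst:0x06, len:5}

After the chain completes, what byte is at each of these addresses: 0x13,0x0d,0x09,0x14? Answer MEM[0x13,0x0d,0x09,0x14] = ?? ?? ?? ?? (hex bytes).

#0 dst[0x11+5] := {0x49,0x07,0x64,0x86,0x38}
#1 dst[0x1b+5] := {0x49,0x07,0x64,0x86,0x38}
#2 dst[0x08+2] := {0x40,0x8c}
#3 dst[0x06+5] := {0x40,0x49,0x07,0x64,0x86}
query mem[0x13]=0x64, mem[0x0d]=0x8c, mem[0x09]=0x64, mem[0x14]=0x86

MEM[0x13,0x0d,0x09,0x14] = 64 8c 64 86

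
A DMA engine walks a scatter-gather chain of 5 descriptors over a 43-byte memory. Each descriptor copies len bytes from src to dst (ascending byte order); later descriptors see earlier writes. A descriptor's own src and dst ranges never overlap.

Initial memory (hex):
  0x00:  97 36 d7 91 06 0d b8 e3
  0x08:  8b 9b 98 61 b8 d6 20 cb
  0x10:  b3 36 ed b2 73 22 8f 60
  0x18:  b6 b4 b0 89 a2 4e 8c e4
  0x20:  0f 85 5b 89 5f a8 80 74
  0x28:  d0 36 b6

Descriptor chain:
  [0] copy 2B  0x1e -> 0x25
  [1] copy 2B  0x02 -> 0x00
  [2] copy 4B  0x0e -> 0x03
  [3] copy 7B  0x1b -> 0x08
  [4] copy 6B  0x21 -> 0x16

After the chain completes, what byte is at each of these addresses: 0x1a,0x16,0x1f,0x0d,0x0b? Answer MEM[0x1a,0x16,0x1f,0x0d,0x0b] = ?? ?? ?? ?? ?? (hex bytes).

MEM[0x1a,0x16,0x1f,0x0d,0x0b] = 8c 85 e4 0f 8c

#0 dst[0x25+2] := {0x8c,0xe4}
#1 dst[0x00+2] := {0xd7,0x91}
#2 dst[0x03+4] := {0x20,0xcb,0xb3,0x36}
#3 dst[0x08+7] := {0x89,0xa2,0x4e,0x8c,0xe4,0x0f,0x85}
#4 dst[0x16+6] := {0x85,0x5b,0x89,0x5f,0x8c,0xe4}
query mem[0x1a]=0x8c, mem[0x16]=0x85, mem[0x1f]=0xe4, mem[0x0d]=0x0f, mem[0x0b]=0x8c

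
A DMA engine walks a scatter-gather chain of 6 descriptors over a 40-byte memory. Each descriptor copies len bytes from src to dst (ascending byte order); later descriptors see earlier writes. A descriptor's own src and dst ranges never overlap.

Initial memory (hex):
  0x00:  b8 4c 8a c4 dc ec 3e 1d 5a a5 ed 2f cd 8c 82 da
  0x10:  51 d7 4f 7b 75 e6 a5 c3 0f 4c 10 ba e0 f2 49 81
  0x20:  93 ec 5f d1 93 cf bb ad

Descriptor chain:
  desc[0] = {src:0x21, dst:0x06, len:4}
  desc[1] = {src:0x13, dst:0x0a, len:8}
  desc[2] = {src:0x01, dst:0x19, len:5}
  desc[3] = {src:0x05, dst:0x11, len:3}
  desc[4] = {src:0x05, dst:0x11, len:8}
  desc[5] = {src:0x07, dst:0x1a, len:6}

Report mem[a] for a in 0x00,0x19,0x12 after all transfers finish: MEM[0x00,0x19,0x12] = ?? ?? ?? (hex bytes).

MEM[0x00,0x19,0x12] = b8 4c ec

D0: mem[0x06..0x09] <- [ec 5f d1 93]
D1: mem[0x0a..0x11] <- [7b 75 e6 a5 c3 0f 4c 10]
D2: mem[0x19..0x1d] <- [4c 8a c4 dc ec]
D3: mem[0x11..0x13] <- [ec ec 5f]
D4: mem[0x11..0x18] <- [ec ec 5f d1 93 7b 75 e6]
D5: mem[0x1a..0x1f] <- [5f d1 93 7b 75 e6]
query mem[0x00]=0xb8, mem[0x19]=0x4c, mem[0x12]=0xec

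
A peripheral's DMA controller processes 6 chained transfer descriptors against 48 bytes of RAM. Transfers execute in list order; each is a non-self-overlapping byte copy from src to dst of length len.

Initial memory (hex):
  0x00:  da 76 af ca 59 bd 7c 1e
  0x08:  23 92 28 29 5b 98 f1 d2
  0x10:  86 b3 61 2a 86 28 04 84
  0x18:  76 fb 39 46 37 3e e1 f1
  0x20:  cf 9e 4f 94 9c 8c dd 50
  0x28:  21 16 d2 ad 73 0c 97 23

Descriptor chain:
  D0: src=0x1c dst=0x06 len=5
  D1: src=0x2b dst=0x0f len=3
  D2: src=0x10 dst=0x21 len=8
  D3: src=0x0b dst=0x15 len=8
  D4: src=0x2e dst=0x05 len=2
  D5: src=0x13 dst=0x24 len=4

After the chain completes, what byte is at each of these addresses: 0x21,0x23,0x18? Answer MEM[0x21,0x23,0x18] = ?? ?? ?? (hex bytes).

MEM[0x21,0x23,0x18] = 73 61 f1

D0: mem[0x06..0x0a] <- [37 3e e1 f1 cf]
D1: mem[0x0f..0x11] <- [ad 73 0c]
D2: mem[0x21..0x28] <- [73 0c 61 2a 86 28 04 84]
D3: mem[0x15..0x1c] <- [29 5b 98 f1 ad 73 0c 61]
D4: mem[0x05..0x06] <- [97 23]
D5: mem[0x24..0x27] <- [2a 86 29 5b]
query mem[0x21]=0x73, mem[0x23]=0x61, mem[0x18]=0xf1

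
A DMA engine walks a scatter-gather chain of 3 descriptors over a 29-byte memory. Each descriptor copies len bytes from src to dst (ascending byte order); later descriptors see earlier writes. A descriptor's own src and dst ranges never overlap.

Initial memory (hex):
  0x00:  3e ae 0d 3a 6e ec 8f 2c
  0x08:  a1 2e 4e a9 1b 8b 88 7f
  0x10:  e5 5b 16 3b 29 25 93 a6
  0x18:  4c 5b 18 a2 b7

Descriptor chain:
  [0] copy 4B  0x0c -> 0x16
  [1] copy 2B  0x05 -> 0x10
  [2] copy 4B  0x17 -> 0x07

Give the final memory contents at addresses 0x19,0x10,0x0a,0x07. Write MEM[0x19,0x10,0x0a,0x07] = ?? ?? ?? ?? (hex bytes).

MEM[0x19,0x10,0x0a,0x07] = 7f ec 18 8b

[0] 0x0c->0x16 len=4 : 1b 8b 88 7f
[1] 0x05->0x10 len=2 : ec 8f
[2] 0x17->0x07 len=4 : 8b 88 7f 18
query mem[0x19]=0x7f, mem[0x10]=0xec, mem[0x0a]=0x18, mem[0x07]=0x8b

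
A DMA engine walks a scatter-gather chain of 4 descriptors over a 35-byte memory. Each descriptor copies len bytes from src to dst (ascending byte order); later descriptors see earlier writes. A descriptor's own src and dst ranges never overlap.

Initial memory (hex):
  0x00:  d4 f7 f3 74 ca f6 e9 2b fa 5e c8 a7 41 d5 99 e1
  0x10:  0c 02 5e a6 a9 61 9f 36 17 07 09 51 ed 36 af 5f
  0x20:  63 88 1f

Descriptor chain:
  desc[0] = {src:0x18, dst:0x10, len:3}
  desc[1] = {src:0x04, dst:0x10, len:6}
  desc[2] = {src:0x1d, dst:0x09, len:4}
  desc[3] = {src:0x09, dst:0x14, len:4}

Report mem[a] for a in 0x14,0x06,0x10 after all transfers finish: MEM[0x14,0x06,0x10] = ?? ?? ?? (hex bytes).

  after D0: wrote 3B at 0x10 = 170709
  after D1: wrote 6B at 0x10 = caf6e92bfa5e
  after D2: wrote 4B at 0x09 = 36af5f63
  after D3: wrote 4B at 0x14 = 36af5f63
query mem[0x14]=0x36, mem[0x06]=0xe9, mem[0x10]=0xca

MEM[0x14,0x06,0x10] = 36 e9 ca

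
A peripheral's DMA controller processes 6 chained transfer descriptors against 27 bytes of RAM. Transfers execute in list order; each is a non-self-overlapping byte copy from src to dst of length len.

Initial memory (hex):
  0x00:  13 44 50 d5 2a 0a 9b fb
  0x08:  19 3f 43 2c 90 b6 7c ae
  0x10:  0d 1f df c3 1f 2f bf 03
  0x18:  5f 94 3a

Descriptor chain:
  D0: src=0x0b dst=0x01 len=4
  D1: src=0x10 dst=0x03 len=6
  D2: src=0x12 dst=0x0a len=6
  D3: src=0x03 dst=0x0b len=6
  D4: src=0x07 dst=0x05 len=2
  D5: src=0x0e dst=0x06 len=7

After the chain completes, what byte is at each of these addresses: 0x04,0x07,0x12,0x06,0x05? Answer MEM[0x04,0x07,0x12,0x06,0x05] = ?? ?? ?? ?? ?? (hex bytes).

MEM[0x04,0x07,0x12,0x06,0x05] = 1f 1f df c3 1f

[0] 0x0b->0x01 len=4 : 2c 90 b6 7c
[1] 0x10->0x03 len=6 : 0d 1f df c3 1f 2f
[2] 0x12->0x0a len=6 : df c3 1f 2f bf 03
[3] 0x03->0x0b len=6 : 0d 1f df c3 1f 2f
[4] 0x07->0x05 len=2 : 1f 2f
[5] 0x0e->0x06 len=7 : c3 1f 2f 1f df c3 1f
query mem[0x04]=0x1f, mem[0x07]=0x1f, mem[0x12]=0xdf, mem[0x06]=0xc3, mem[0x05]=0x1f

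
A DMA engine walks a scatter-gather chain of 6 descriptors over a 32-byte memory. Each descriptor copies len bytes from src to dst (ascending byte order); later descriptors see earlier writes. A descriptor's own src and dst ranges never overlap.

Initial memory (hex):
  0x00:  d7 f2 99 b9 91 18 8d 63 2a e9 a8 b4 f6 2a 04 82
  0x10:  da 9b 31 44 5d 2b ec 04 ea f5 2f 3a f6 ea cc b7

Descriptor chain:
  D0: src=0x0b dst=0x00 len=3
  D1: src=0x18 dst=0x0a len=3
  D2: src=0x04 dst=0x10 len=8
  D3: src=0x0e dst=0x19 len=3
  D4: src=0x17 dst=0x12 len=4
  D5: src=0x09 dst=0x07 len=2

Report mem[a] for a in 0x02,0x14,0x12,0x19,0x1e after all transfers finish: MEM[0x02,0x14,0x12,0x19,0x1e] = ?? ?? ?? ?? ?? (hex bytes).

  after D0: wrote 3B at 0x00 = b4f62a
  after D1: wrote 3B at 0x0a = eaf52f
  after D2: wrote 8B at 0x10 = 91188d632ae9eaf5
  after D3: wrote 3B at 0x19 = 048291
  after D4: wrote 4B at 0x12 = f5ea0482
  after D5: wrote 2B at 0x07 = e9ea
query mem[0x02]=0x2a, mem[0x14]=0x04, mem[0x12]=0xf5, mem[0x19]=0x04, mem[0x1e]=0xcc

MEM[0x02,0x14,0x12,0x19,0x1e] = 2a 04 f5 04 cc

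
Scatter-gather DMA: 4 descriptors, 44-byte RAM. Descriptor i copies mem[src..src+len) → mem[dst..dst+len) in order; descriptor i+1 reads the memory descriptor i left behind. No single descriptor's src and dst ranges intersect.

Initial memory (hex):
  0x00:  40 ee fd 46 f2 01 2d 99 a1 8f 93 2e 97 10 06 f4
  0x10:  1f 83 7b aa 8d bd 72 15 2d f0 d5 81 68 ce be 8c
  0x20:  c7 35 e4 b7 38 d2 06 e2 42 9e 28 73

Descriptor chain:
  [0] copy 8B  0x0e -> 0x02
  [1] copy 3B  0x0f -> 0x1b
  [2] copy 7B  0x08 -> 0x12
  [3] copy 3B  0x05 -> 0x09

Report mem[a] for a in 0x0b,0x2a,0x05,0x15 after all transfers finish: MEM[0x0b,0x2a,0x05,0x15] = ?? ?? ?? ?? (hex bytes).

  after D0: wrote 8B at 0x02 = 06f41f837baa8dbd
  after D1: wrote 3B at 0x1b = f41f83
  after D2: wrote 7B at 0x12 = 8dbd932e971006
  after D3: wrote 3B at 0x09 = 837baa
query mem[0x0b]=0xaa, mem[0x2a]=0x28, mem[0x05]=0x83, mem[0x15]=0x2e

MEM[0x0b,0x2a,0x05,0x15] = aa 28 83 2e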